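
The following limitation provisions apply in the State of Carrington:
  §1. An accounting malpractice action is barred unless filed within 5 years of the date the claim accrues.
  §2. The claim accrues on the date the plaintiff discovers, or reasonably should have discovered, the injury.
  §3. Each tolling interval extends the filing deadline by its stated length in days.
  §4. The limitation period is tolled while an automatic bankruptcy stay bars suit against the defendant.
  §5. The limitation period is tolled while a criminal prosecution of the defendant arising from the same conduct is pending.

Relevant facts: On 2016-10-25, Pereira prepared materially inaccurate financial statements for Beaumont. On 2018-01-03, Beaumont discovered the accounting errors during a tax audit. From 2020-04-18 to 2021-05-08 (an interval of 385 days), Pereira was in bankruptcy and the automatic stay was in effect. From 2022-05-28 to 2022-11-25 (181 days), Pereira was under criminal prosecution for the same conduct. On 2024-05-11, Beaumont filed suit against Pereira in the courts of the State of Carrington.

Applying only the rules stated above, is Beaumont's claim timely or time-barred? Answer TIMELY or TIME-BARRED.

TIMELY

The claim did not accrue until Beaumont discovered the injury on 2018-01-03; the 2016-10-25 act date does not start the clock under the stated rule.
The untolled deadline — 5 years after 2018-01-03 — is 2023-01-03.
The period was tolled for 385 days by the automatic bankruptcy stay (2020-04-18 to 2021-05-08), pushing the deadline to 2024-01-23.
The pending criminal prosecution from 2022-05-28 to 2022-11-25 tolled the period for 181 days, extending the deadline to 2024-07-22.
The 2024-05-11 filing precedes the 2024-07-22 deadline; the claim is timely.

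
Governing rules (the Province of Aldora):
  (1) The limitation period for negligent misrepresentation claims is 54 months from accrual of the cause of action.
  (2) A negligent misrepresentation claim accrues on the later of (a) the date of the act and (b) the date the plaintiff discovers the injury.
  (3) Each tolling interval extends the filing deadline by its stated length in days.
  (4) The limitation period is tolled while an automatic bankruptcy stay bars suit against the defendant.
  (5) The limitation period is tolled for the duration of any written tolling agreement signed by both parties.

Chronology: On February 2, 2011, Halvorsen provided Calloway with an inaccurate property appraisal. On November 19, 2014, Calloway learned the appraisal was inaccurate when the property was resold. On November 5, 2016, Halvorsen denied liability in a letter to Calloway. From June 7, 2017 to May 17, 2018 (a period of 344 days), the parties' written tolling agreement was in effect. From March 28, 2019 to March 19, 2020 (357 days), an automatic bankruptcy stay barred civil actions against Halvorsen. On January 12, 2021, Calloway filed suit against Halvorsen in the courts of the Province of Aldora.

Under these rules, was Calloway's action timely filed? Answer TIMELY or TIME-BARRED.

The claim accrued on November 19, 2014 — the later of the February 2, 2011 act and the November 19, 2014 discovery.
54 months from November 19, 2014 is May 19, 2019.
Because the written tolling agreement ran from June 7, 2017 to May 17, 2018, the deadline is extended by 344 days to April 27, 2020.
Because the automatic bankruptcy stay ran from March 28, 2019 to March 19, 2020, the deadline is extended by 357 days to April 19, 2021.
None of the other events listed affects the running of the period under the stated rules.
The January 12, 2021 filing precedes the April 19, 2021 deadline; the claim is timely.

TIMELY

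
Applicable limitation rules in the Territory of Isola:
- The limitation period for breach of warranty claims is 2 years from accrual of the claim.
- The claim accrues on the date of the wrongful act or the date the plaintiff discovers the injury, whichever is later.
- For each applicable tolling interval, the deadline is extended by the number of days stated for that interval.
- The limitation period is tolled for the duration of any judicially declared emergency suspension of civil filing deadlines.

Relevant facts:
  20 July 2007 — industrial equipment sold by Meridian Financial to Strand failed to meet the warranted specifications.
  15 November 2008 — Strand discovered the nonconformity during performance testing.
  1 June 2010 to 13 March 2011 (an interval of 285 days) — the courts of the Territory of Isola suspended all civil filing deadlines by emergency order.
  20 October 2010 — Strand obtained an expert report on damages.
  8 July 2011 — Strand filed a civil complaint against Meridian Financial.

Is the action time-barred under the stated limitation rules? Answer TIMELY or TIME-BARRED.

Because discovery on 15 November 2008 post-dates the 20 July 2007 act, accrual under the later-of rule falls on 15 November 2008.
Adding the 2 years base period to 15 November 2008 gives a deadline of 15 November 2010, before any tolling.
The period was tolled for 285 days by the emergency suspension of filing deadlines (1 June 2010 to 13 March 2011), pushing the deadline to 27 August 2011.
None of the other events listed affects the running of the period under the stated rules.
Strand filed on 8 July 2011, before the 27 August 2011 deadline, so the action is timely.

TIMELY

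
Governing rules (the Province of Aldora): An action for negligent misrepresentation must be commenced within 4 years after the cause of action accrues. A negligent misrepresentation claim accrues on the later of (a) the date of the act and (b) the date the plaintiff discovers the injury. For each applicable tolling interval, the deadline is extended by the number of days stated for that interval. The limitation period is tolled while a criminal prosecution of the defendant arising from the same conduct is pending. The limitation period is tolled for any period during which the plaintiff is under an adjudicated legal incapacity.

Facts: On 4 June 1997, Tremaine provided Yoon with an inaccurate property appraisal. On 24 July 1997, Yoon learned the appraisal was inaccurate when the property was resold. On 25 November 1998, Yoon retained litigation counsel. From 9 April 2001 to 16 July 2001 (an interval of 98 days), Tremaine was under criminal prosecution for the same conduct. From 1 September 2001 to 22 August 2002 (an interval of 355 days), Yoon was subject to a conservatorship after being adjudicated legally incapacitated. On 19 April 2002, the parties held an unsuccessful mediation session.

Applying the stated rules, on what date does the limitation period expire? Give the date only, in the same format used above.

20 October 2002

The claim accrued on 24 July 1997 — the later of the 4 June 1997 act and the 24 July 1997 discovery.
Adding the 4 years base period to 24 July 1997 gives a deadline of 24 July 2001, before any tolling.
The period was tolled for 98 days by the pending criminal prosecution (9 April 2001 to 16 July 2001), pushing the deadline to 30 October 2001.
The plaintiff's legal incapacity from 1 September 2001 to 22 August 2002 tolled the period for 355 days, extending the deadline to 20 October 2002.
The other events in the timeline have no effect on the limitation period under the stated rules.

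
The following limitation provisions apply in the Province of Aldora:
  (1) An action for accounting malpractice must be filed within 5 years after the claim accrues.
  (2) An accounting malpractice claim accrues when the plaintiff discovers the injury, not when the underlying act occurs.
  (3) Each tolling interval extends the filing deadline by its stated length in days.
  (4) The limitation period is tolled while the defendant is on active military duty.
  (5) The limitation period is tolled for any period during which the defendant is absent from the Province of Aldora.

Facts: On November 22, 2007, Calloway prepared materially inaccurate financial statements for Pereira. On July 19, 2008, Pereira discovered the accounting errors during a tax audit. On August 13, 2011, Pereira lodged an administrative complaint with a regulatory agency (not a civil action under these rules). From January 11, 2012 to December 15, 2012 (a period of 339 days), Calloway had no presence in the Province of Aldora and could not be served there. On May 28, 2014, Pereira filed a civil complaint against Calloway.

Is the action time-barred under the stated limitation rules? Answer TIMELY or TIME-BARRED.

TIMELY

The claim did not accrue until Pereira discovered the injury on July 19, 2008; the November 22, 2007 act date does not start the clock under the stated rule.
5 years from July 19, 2008 is July 19, 2013.
Because the defendant's absence from the jurisdiction ran from January 11, 2012 to December 15, 2012, the deadline is extended by 339 days to June 23, 2014.
The other events in the timeline have no effect on the limitation period under the stated rules.
The May 28, 2014 filing precedes the June 23, 2014 deadline; the claim is timely.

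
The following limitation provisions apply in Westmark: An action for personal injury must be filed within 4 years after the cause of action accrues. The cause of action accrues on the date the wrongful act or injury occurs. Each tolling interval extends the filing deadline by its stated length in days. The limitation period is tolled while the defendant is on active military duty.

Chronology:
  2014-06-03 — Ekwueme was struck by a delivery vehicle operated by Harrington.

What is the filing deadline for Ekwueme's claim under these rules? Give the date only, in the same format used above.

2018-06-03

The claim accrued on 2014-06-03, when the wrongful act occurred.
4 years from 2014-06-03 is 2018-06-03.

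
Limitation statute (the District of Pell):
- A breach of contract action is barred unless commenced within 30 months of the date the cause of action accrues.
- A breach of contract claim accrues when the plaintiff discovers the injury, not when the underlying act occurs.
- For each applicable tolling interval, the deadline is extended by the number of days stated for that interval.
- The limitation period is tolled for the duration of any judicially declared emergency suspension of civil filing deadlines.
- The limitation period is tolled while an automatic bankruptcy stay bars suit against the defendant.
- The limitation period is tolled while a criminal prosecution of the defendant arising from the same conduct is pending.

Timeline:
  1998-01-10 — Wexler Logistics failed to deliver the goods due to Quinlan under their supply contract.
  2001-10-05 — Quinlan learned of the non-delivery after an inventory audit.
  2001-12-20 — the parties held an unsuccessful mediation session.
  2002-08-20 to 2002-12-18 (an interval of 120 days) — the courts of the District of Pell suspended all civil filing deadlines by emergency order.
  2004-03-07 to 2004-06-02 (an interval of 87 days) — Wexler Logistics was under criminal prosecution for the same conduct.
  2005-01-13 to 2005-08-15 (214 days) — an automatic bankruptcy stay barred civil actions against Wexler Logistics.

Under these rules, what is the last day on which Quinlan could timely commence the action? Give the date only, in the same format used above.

The claim did not accrue until Quinlan discovered the injury on 2001-10-05; the 1998-01-10 act date does not start the clock under the stated rule.
30 months from 2001-10-05 is 2004-04-05.
The period was tolled for 120 days by the emergency suspension of filing deadlines (2002-08-20 to 2002-12-18), pushing the deadline to 2004-08-03.
Because the pending criminal prosecution ran from 2004-03-07 to 2004-06-02, the deadline is extended by 87 days to 2004-10-29.
The automatic bankruptcy stay starting 2005-01-13 came too late — the period had run on 2004-10-29 — and so does not extend the deadline.
The other events in the timeline have no effect on the limitation period under the stated rules.

2004-10-29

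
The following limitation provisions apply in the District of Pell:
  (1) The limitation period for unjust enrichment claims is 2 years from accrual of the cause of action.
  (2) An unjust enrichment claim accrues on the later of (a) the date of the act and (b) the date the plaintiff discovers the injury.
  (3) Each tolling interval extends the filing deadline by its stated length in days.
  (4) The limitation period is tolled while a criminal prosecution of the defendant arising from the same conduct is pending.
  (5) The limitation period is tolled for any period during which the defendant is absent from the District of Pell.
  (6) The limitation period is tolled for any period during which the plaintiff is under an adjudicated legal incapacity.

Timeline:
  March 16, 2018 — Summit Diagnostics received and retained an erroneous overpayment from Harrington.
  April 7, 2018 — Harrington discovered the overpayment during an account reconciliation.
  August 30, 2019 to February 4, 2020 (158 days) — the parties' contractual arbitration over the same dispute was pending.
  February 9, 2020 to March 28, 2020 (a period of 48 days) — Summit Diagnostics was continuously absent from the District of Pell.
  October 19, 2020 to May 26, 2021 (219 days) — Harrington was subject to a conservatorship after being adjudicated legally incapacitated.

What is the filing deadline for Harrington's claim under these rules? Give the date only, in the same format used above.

Because discovery on April 7, 2018 post-dates the March 16, 2018 act, accrual under the later-of rule falls on April 7, 2018.
Adding the 2 years base period to April 7, 2018 gives a deadline of April 7, 2020, before any tolling.
The defendant's absence from the jurisdiction from February 9, 2020 to March 28, 2020 tolled the period for 48 days, extending the deadline to May 25, 2020.
The plaintiff's legal incapacity from October 19, 2020 to May 26, 2021 began after the period had already run on May 25, 2020, so it has no tolling effect.
Although a pending arbitration ran from August 30, 2019 to February 4, 2020, the stated rules do not make that a tolling event, so it is disregarded.

May 25, 2020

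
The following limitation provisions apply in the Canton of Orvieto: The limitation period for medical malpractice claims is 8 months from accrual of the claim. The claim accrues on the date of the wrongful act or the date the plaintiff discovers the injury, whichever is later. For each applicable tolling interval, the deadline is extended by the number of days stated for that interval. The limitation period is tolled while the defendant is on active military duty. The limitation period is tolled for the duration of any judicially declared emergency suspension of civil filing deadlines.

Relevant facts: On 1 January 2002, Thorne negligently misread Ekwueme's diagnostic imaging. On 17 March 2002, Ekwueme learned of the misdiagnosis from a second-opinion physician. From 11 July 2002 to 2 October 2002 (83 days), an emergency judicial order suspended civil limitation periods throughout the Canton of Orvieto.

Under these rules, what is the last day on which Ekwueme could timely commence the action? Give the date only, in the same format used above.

The claim accrued on 17 March 2002 — the later of the 1 January 2002 act and the 17 March 2002 discovery.
Adding the 8 months base period to 17 March 2002 gives a deadline of 17 November 2002, before any tolling.
The period was tolled for 83 days by the emergency suspension of filing deadlines (11 July 2002 to 2 October 2002), pushing the deadline to 8 February 2003.

8 February 2003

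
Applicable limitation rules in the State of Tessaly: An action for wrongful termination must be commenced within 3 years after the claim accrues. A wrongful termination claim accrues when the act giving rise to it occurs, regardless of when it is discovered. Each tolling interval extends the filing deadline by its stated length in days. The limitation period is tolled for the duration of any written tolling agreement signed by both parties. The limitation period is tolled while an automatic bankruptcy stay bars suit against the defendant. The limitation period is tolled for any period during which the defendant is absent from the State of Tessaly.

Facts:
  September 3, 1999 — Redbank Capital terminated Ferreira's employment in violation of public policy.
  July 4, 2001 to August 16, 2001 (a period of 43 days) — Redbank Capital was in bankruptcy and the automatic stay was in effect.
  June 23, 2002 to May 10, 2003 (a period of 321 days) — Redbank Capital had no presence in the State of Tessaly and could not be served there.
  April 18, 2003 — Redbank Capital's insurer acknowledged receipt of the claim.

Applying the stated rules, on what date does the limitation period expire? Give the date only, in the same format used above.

September 2, 2003

The claim accrued on September 3, 1999, the date of the act.
3 years from September 3, 1999 is September 3, 2002.
The automatic bankruptcy stay from July 4, 2001 to August 16, 2001 tolled the period for 43 days, extending the deadline to October 16, 2002.
Because the defendant's absence from the jurisdiction ran from June 23, 2002 to May 10, 2003, the deadline is extended by 321 days to September 2, 2003.
None of the other events listed affects the running of the period under the stated rules.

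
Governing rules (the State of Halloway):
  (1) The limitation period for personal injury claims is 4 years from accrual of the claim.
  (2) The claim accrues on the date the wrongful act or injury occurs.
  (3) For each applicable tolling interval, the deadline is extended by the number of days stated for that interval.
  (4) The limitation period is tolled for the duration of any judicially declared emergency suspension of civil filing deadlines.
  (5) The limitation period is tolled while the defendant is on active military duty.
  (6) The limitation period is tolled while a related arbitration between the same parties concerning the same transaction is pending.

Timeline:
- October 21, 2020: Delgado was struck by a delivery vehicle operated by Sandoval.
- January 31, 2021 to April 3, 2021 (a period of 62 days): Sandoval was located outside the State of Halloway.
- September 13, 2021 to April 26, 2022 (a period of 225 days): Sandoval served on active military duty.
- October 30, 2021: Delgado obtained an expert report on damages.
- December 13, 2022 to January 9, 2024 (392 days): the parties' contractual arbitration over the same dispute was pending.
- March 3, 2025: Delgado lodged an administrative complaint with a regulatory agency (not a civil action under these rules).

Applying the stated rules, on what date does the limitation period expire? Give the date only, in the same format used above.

June 30, 2026

The claim accrued on October 21, 2020, when the wrongful act occurred.
The untolled deadline — 4 years after October 21, 2020 — is October 21, 2024.
Because the defendant's active military service ran from September 13, 2021 to April 26, 2022, the deadline is extended by 225 days to June 3, 2025.
The period was tolled for 392 days by the pending related arbitration (December 13, 2022 to January 9, 2024), pushing the deadline to June 30, 2026.
Although the defendant's absence ran from January 31, 2021 to April 3, 2021, the stated rules do not make that a tolling event, so it is disregarded.
The other events in the timeline have no effect on the limitation period under the stated rules.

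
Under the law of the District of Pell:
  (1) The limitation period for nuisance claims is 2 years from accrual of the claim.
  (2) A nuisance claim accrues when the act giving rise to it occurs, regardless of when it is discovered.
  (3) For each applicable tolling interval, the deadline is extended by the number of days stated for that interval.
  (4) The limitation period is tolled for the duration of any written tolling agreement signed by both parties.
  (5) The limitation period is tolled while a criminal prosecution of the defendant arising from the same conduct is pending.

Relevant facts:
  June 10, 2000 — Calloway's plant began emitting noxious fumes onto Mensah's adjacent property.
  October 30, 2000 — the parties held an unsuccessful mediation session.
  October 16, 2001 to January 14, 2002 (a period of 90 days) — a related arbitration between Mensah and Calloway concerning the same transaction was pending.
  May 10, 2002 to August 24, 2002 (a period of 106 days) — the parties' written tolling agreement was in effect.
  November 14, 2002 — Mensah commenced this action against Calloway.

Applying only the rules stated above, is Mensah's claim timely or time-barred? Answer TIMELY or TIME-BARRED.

The limitation period began to run on June 10, 2000.
The untolled deadline — 2 years after June 10, 2000 — is June 10, 2002.
Because the written tolling agreement ran from May 10, 2002 to August 24, 2002, the deadline is extended by 106 days to September 24, 2002.
Although a pending arbitration ran from October 16, 2001 to January 14, 2002, the stated rules do not make that a tolling event, so it is disregarded.
None of the other events listed affects the running of the period under the stated rules.
Mensah filed on November 14, 2002, after the September 24, 2002 deadline, so the action is time-barred.

TIME-BARRED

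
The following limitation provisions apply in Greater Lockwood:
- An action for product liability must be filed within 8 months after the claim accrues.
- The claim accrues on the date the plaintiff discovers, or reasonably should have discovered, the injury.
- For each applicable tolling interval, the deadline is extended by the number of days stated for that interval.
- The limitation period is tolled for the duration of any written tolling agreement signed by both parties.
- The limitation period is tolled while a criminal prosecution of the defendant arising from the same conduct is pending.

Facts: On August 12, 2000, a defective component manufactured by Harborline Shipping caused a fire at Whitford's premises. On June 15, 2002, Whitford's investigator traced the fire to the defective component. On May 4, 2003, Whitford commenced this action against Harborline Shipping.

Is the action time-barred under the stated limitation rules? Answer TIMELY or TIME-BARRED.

Accrual is tied to discovery, so the period began on June 15, 2002 rather than on August 12, 2000 when the act occurred.
8 months from June 15, 2002 is February 15, 2003.
Whitford filed on May 4, 2003, after the February 15, 2003 deadline, so the action is time-barred.

TIME-BARRED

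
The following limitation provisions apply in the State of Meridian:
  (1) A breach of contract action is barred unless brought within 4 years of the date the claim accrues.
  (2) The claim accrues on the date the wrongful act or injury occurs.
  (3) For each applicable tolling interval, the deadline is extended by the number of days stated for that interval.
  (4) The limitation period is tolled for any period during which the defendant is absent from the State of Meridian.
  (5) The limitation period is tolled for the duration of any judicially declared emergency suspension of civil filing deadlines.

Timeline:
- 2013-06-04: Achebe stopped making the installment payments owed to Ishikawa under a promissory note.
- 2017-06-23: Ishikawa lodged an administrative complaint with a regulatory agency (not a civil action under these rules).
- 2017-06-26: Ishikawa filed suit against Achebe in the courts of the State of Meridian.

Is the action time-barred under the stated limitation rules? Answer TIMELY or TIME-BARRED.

The claim accrued on 2013-06-04, the date of the act.
4 years from 2013-06-04 is 2017-06-04.
The other events in the timeline have no effect on the limitation period under the stated rules.
The 2017-06-26 filing falls after the 2017-06-04 deadline; the claim is time-barred.

TIME-BARRED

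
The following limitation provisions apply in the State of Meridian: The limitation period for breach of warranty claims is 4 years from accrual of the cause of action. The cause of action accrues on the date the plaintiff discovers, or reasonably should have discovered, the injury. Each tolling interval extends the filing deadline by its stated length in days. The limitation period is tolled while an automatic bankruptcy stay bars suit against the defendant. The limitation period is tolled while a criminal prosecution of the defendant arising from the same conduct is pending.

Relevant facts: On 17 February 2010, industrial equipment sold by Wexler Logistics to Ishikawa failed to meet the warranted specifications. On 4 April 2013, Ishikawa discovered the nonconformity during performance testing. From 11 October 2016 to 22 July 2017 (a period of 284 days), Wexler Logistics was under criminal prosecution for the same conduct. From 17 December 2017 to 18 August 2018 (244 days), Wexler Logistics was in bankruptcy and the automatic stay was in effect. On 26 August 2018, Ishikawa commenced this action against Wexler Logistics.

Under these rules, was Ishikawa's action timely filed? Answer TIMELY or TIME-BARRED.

Accrual is tied to discovery, so the period began on 4 April 2013 rather than on 17 February 2010 when the act occurred.
4 years from 4 April 2013 is 4 April 2017.
The pending criminal prosecution from 11 October 2016 to 22 July 2017 tolled the period for 284 days, extending the deadline to 13 January 2018.
The automatic bankruptcy stay from 17 December 2017 to 18 August 2018 tolled the period for 244 days, extending the deadline to 14 September 2018.
The 26 August 2018 filing precedes the 14 September 2018 deadline; the claim is timely.

TIMELY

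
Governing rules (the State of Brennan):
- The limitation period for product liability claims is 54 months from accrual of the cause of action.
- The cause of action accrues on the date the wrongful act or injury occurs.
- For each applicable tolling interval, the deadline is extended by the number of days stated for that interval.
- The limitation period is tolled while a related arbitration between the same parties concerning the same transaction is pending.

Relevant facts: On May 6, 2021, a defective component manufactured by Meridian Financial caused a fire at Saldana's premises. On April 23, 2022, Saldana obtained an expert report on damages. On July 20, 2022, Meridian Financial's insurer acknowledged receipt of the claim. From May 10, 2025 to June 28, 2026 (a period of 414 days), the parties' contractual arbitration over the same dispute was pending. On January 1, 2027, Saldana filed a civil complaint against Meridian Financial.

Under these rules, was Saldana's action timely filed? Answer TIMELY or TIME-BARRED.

TIME-BARRED

The limitation period began to run on May 6, 2021.
54 months from May 6, 2021 is November 6, 2025.
The pending related arbitration from May 10, 2025 to June 28, 2026 tolled the period for 414 days, extending the deadline to December 25, 2026.
None of the other events listed affects the running of the period under the stated rules.
The January 1, 2027 filing falls after the December 25, 2026 deadline; the claim is time-barred.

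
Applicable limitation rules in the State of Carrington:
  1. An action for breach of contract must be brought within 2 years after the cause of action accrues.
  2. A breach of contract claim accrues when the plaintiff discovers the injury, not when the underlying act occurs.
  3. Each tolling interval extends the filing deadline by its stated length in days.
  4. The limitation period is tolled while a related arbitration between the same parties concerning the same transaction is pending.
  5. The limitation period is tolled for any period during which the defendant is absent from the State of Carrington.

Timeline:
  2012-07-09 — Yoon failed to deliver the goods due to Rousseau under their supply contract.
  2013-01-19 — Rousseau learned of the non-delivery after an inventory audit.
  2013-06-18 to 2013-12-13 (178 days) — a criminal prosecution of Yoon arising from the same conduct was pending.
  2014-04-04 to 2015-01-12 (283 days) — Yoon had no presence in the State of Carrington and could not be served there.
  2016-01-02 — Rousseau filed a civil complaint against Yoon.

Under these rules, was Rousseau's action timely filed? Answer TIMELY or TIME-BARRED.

Under the discovery rule, the claim accrued on 2013-01-19, when Rousseau discovered the injury — not on the 2012-07-09 date of the underlying act.
Adding the 2 years base period to 2013-01-19 gives a deadline of 2015-01-19, before any tolling.
The period was tolled for 283 days by the defendant's absence from the jurisdiction (2014-04-04 to 2015-01-12), pushing the deadline to 2015-10-29.
No stated provision tolls the period for a criminal prosecution, so the interval from 2013-06-18 to 2013-12-13 has no effect on the deadline.
Filing on 2016-01-02 missed the 2015-10-29 deadline — the action is time-barred.

TIME-BARRED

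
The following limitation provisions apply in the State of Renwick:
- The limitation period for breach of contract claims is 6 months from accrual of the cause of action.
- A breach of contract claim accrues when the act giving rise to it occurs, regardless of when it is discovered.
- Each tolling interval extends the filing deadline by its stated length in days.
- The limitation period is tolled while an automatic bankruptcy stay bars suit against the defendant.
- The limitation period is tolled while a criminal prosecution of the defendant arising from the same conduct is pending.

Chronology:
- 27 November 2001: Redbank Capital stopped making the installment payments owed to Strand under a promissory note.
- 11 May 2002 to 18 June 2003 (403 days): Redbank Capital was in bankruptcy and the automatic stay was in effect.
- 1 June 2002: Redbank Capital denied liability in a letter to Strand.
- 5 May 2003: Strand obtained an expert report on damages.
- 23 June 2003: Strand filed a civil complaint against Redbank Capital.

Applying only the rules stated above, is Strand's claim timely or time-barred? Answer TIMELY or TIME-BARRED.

The limitation period began to run on 27 November 2001.
The untolled deadline — 6 months after 27 November 2001 — is 27 May 2002.
Because the automatic bankruptcy stay ran from 11 May 2002 to 18 June 2003, the deadline is extended by 403 days to 4 July 2003.
The other events in the timeline have no effect on the limitation period under the stated rules.
Filing on 23 June 2003 beat the 4 July 2003 deadline — the action is timely.

TIMELY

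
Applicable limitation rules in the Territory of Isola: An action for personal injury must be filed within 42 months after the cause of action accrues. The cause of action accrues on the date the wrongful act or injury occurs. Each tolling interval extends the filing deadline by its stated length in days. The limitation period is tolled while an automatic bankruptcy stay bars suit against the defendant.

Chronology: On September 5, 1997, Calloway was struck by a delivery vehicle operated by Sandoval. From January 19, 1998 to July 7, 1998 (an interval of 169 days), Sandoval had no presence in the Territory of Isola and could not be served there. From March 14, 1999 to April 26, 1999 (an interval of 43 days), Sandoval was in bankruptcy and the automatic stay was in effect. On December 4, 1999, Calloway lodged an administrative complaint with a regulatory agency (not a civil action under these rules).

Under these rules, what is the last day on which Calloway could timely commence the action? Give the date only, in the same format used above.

The claim accrued on September 5, 1997, when the wrongful act occurred.
42 months from September 5, 1997 is March 5, 2001.
The period was tolled for 43 days by the automatic bankruptcy stay (March 14, 1999 to April 26, 1999), pushing the deadline to April 17, 2001.
No stated provision tolls the period for the defendant's absence, so the interval from January 19, 1998 to July 7, 1998 has no effect on the deadline.
The other events in the timeline have no effect on the limitation period under the stated rules.

April 17, 2001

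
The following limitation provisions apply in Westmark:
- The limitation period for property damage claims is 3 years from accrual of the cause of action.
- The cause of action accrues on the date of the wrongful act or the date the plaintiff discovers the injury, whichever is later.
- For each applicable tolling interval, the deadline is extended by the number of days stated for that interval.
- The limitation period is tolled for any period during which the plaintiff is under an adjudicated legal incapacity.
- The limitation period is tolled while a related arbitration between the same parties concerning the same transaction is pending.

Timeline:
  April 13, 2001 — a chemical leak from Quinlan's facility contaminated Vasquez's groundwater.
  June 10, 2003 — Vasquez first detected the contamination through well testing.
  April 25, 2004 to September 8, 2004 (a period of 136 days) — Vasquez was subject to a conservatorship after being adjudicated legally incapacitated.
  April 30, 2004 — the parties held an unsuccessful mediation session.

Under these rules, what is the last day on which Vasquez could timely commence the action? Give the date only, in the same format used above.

October 24, 2006

The claim accrued on June 10, 2003 — the later of the April 13, 2001 act and the June 10, 2003 discovery.
3 years from June 10, 2003 is June 10, 2006.
The plaintiff's legal incapacity from April 25, 2004 to September 8, 2004 tolled the period for 136 days, extending the deadline to October 24, 2006.
Nothing else in the chronology tolls or restarts the period.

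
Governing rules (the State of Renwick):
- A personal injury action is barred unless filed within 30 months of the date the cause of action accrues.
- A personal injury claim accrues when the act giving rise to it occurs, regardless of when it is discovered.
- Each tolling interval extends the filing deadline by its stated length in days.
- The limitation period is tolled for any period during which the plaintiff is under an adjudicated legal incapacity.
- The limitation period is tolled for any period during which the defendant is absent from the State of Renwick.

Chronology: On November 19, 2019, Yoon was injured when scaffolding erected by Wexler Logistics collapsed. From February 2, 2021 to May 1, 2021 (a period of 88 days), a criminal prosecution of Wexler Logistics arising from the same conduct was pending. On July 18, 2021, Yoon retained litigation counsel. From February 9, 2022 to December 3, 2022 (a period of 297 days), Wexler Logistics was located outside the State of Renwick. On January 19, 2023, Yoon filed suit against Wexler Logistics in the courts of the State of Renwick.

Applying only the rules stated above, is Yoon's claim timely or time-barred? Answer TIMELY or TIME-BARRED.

TIMELY

The cause of action accrued on November 19, 2019, the date of the act.
The untolled deadline — 30 months after November 19, 2019 — is May 19, 2022.
Because the defendant's absence from the jurisdiction ran from February 9, 2022 to December 3, 2022, the deadline is extended by 297 days to March 12, 2023.
The pending criminal prosecution from February 2, 2021 to May 1, 2021 does not toll the period, because no stated rule makes a criminal prosecution a tolling event.
Nothing else in the chronology tolls or restarts the period.
Filing on January 19, 2023 beat the March 12, 2023 deadline — the action is timely.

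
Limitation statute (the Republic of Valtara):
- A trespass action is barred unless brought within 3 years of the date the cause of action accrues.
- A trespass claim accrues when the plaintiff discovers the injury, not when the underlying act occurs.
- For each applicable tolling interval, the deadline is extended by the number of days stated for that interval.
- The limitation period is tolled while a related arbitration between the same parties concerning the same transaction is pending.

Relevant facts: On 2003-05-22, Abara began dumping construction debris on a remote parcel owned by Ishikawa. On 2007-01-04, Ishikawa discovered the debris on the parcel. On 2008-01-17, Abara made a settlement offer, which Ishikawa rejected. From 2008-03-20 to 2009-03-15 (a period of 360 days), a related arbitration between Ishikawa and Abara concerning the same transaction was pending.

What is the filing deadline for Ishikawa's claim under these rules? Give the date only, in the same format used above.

Accrual is tied to discovery, so the period began on 2007-01-04 rather than on 2003-05-22 when the act occurred.
3 years from 2007-01-04 is 2010-01-04.
Because the pending related arbitration ran from 2008-03-20 to 2009-03-15, the deadline is extended by 360 days to 2010-12-30.
Nothing else in the chronology tolls or restarts the period.

2010-12-30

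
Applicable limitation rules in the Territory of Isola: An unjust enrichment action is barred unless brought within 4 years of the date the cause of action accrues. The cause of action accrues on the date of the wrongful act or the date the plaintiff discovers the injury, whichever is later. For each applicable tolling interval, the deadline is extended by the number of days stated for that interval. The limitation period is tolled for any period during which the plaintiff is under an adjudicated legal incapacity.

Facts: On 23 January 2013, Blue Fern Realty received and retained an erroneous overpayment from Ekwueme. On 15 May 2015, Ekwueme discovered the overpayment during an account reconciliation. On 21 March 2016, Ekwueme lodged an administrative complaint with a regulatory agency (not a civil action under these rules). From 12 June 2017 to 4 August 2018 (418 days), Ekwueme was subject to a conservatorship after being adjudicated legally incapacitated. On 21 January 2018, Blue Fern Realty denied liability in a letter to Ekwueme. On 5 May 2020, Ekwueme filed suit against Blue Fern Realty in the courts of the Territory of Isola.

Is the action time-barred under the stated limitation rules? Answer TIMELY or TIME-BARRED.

TIMELY

Because discovery on 15 May 2015 post-dates the 23 January 2013 act, accrual under the later-of rule falls on 15 May 2015.
Adding the 4 years base period to 15 May 2015 gives a deadline of 15 May 2019, before any tolling.
The period was tolled for 418 days by the plaintiff's legal incapacity (12 June 2017 to 4 August 2018), pushing the deadline to 6 July 2020.
None of the other events listed affects the running of the period under the stated rules.
Filing on 5 May 2020 beat the 6 July 2020 deadline — the action is timely.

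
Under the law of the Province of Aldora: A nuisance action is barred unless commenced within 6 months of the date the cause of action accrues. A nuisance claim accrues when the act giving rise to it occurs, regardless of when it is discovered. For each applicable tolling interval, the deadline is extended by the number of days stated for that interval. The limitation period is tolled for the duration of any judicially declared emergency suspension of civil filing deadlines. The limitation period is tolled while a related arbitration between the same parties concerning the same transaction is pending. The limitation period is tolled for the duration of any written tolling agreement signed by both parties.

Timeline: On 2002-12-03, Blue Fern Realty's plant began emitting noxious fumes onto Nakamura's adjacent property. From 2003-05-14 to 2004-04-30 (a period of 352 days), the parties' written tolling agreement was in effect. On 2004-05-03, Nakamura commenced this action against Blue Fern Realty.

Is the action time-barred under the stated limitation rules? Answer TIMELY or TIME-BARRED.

The cause of action accrued on 2002-12-03, the date of the act.
6 months from 2002-12-03 is 2003-06-03.
Because the written tolling agreement ran from 2003-05-14 to 2004-04-30, the deadline is extended by 352 days to 2004-05-20.
The 2004-05-03 filing precedes the 2004-05-20 deadline; the claim is timely.

TIMELY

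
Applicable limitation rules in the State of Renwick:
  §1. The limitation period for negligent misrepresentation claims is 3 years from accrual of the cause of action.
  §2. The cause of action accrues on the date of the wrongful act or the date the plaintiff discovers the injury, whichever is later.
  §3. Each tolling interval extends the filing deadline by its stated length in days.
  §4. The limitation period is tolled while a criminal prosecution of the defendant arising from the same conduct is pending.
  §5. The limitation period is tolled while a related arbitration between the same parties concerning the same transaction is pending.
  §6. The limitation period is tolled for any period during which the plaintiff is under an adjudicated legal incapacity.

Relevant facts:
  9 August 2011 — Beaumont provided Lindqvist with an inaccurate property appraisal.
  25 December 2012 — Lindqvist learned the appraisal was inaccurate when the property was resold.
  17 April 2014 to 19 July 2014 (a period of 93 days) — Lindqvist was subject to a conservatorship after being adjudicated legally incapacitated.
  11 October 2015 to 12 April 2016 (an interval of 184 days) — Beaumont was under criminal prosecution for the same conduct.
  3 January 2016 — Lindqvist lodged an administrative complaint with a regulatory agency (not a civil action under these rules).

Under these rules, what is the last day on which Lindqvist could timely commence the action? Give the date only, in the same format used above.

27 September 2016

The claim accrued on 25 December 2012 — the later of the 9 August 2011 act and the 25 December 2012 discovery.
The untolled deadline — 3 years after 25 December 2012 — is 25 December 2015.
The period was tolled for 93 days by the plaintiff's legal incapacity (17 April 2014 to 19 July 2014), pushing the deadline to 27 March 2016.
The pending criminal prosecution from 11 October 2015 to 12 April 2016 tolled the period for 184 days, extending the deadline to 27 September 2016.
The other events in the timeline have no effect on the limitation period under the stated rules.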